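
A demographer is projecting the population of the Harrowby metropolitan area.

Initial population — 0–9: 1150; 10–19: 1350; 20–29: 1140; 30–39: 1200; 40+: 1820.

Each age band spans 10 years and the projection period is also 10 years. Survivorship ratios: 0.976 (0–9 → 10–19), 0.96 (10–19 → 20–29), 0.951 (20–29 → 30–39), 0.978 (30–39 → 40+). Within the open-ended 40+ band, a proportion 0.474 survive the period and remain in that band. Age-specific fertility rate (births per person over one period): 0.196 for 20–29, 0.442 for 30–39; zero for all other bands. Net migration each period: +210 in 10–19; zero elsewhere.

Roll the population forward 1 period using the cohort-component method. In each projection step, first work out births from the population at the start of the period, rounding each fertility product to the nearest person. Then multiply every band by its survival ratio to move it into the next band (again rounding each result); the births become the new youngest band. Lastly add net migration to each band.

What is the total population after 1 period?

6502

Let group 1 be 0–9 through group 5 = 40+.
[period 1]
Births: 1140 × 0.196 = 223  |  1200 × 0.442 = 530 → total 753
Group 2: 1150 × 0.976 = 1122
Group 3: 1350 × 0.96 = 1296
Group 4: 1140 × 0.951 = 1084
Group 5: 1200 × 0.978 + 1820 × 0.474 = 1174 + 863 = 2037
Net migration: Group 2 + 210 → 1332
End of period: [753, 1332, 1296, 1084, 2037]
Total after period 1: 753 + 1332 + 1296 + 1084 + 2037 = 6502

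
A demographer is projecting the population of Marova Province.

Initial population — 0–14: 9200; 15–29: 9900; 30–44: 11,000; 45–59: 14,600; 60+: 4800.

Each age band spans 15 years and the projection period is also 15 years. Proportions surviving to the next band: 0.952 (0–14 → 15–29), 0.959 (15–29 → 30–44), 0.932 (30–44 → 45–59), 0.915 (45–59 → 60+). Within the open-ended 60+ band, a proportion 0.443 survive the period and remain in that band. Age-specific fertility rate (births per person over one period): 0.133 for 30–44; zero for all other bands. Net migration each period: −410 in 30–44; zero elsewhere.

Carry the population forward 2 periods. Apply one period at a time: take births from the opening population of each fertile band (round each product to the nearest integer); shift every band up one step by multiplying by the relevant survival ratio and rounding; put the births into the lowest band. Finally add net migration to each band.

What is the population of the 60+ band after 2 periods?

— Period 1 —
Births: 11000 * 0.133 = 1463
15–29: 9200 * 0.952 = 8758
30–44: 9900 * 0.959 = 9494
45–59: 11000 * 0.932 = 10252
60+: 14600 * 0.915 + 4800 * 0.443 = 13359 + 2126 = 15485
Net migration: 30–44 − 410 → 9084
Giving 1463 / 8758 / 9084 / 10252 / 15485.
— Period 2 —
Births: 9084 * 0.133 = 1208
15–29: 1463 * 0.952 = 1393
30–44: 8758 * 0.959 = 8399
45–59: 9084 * 0.932 = 8466
60+: 10252 * 0.915 + 15485 * 0.443 = 9381 + 6860 = 16241
Net migration: 30–44 − 410 → 7989
Giving 1208 / 1393 / 7989 / 8466 / 16241.

16241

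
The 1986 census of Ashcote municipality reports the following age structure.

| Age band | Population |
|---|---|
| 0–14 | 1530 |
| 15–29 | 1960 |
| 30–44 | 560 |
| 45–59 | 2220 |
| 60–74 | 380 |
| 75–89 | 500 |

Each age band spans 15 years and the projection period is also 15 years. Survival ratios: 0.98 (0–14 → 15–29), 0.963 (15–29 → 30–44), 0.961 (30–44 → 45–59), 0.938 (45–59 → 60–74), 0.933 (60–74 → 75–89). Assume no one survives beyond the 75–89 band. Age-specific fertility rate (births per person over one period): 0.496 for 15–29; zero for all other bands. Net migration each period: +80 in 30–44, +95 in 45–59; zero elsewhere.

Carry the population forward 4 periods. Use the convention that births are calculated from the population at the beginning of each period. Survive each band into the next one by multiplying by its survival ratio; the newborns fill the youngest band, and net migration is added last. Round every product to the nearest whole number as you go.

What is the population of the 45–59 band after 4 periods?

1054

After projecting period 1:
Births: 1960 × 0.496 = 972
15–29: 1530 × 0.98 = 1499
30–44: 1960 × 0.963 = 1887
45–59: 560 × 0.961 = 538
60–74: 2220 × 0.938 = 2082
75–89: 380 × 0.933 = 355
Net migration: 30–44 + 80 → 1967; 45–59 + 95 → 633
Giving 972 / 1499 / 1967 / 633 / 2082 / 355.
After projecting period 2:
Births: 1499 × 0.496 = 744
15–29: 972 × 0.98 = 953
30–44: 1499 × 0.963 = 1444
45–59: 1967 × 0.961 = 1890
60–74: 633 × 0.938 = 594
75–89: 2082 × 0.933 = 1943
Net migration: 30–44 + 80 → 1524; 45–59 + 95 → 1985
Giving 744 / 953 / 1524 / 1985 / 594 / 1943.
After projecting period 3:
Births: 953 × 0.496 = 473
15–29: 744 × 0.98 = 729
30–44: 953 × 0.963 = 918
45–59: 1524 × 0.961 = 1465
60–74: 1985 × 0.938 = 1862
75–89: 594 × 0.933 = 554
Net migration: 30–44 + 80 → 998; 45–59 + 95 → 1560
Giving 473 / 729 / 998 / 1560 / 1862 / 554.
After projecting period 4:
Births: 729 × 0.496 = 362
15–29: 473 × 0.98 = 464
30–44: 729 × 0.963 = 702
45–59: 998 × 0.961 = 959
60–74: 1560 × 0.938 = 1463
75–89: 1862 × 0.933 = 1737
Net migration: 30–44 + 80 → 782; 45–59 + 95 → 1054
Giving 362 / 464 / 782 / 1054 / 1463 / 1737.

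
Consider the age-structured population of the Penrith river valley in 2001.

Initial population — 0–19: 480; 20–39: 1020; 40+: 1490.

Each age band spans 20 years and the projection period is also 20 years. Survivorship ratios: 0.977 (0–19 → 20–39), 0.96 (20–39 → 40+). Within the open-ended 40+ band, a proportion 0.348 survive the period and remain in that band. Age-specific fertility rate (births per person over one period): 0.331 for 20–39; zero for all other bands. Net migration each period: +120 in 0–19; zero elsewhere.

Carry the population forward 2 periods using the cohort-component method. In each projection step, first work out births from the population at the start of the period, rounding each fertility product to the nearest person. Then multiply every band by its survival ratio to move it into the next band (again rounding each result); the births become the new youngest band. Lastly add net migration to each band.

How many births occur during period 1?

After projecting period 1:
Births: 1020 × 0.331 = 338
20–39: 480 × 0.977 = 469
40+: 1020 × 0.96 + 1490 × 0.348 = 979 + 519 = 1498
Net migration: 0–19 + 120 → 458
→ [458, 469, 1498]

338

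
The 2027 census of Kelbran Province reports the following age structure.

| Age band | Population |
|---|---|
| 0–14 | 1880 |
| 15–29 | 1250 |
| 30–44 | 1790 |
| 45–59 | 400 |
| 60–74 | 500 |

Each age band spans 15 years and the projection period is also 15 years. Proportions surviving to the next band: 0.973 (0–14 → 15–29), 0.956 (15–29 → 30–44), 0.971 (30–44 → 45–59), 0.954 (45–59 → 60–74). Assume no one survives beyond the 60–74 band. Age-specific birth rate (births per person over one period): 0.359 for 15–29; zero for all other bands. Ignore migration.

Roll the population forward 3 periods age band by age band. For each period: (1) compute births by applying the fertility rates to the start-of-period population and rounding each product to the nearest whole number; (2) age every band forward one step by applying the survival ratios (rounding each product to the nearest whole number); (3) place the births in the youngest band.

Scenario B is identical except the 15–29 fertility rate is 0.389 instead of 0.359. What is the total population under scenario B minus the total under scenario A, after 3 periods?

Numbering the bands 1..5 from youngest to oldest:
After projecting period 1:
Births: 1250 × 0.359 = 449
Band 2: 1880 × 0.973 = 1829
Band 3: 1250 × 0.956 = 1195
Band 4: 1790 × 0.971 = 1738
Band 5: 400 × 0.954 = 382
End of period: [449, 1829, 1195, 1738, 382]
After projecting period 2:
Births: 1829 × 0.359 = 657
Band 2: 449 × 0.973 = 437
Band 3: 1829 × 0.956 = 1749
Band 4: 1195 × 0.971 = 1160
Band 5: 1738 × 0.954 = 1658
End of period: [657, 437, 1749, 1160, 1658]
After projecting period 3:
Births: 437 × 0.359 = 157
Band 2: 657 × 0.973 = 639
Band 3: 437 × 0.956 = 418
Band 4: 1749 × 0.971 = 1698
Band 5: 1160 × 0.954 = 1107
End of period: [157, 639, 418, 1698, 1107]
Scenario A total after 3 periods: 4019
Scenario B projection —
After projecting period 1:
Births: 1250 × 0.389 = 486
Band 2: 1880 × 0.973 = 1829
Band 3: 1250 × 0.956 = 1195
Band 4: 1790 × 0.971 = 1738
Band 5: 400 × 0.954 = 382
End of period: [486, 1829, 1195, 1738, 382]
After projecting period 2:
Births: 1829 × 0.389 = 711
Band 2: 486 × 0.973 = 473
Band 3: 1829 × 0.956 = 1749
Band 4: 1195 × 0.971 = 1160
Band 5: 1738 × 0.954 = 1658
End of period: [711, 473, 1749, 1160, 1658]
After projecting period 3:
Births: 473 × 0.389 = 184
Band 2: 711 × 0.973 = 692
Band 3: 473 × 0.956 = 452
Band 4: 1749 × 0.971 = 1698
Band 5: 1160 × 0.954 = 1107
End of period: [184, 692, 452, 1698, 1107]
Scenario B total after 3 periods: 4133
Difference B − A = 4133 − 4019 = 114

114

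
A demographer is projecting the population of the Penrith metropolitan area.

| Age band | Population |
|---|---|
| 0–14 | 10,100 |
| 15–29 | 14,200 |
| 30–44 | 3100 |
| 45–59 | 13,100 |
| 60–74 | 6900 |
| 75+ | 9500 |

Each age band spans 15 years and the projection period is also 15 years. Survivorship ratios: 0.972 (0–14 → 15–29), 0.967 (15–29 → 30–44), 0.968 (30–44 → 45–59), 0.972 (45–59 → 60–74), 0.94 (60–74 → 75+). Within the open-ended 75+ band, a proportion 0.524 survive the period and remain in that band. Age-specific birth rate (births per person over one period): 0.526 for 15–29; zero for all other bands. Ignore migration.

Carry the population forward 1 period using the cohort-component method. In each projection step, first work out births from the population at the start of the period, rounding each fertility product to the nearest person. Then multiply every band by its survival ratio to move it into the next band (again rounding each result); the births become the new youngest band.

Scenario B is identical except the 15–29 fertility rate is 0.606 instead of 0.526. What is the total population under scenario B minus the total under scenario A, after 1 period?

1136

Let group 1 be 0–14 through group 6 = 75+.
Period 1.
Births: 14200 × 0.526 = 7469
Group 2: 10100 × 0.972 = 9817
Group 3: 14200 × 0.967 = 13731
Group 4: 3100 × 0.968 = 3001
Group 5: 13100 × 0.972 = 12733
Group 6: 6900 × 0.94 + 9500 × 0.524 = 6486 + 4978 = 11464
End of period: [7469, 9817, 13731, 3001, 12733, 11464]
Scenario A total after 1 period: 58215
Scenario B projection —
Period 1.
Births: 14200 × 0.606 = 8605
Group 2: 10100 × 0.972 = 9817
Group 3: 14200 × 0.967 = 13731
Group 4: 3100 × 0.968 = 3001
Group 5: 13100 × 0.972 = 12733
Group 6: 6900 × 0.94 + 9500 × 0.524 = 6486 + 4978 = 11464
End of period: [8605, 9817, 13731, 3001, 12733, 11464]
Scenario B total after 1 period: 59351
Difference B − A = 59351 − 58215 = 1136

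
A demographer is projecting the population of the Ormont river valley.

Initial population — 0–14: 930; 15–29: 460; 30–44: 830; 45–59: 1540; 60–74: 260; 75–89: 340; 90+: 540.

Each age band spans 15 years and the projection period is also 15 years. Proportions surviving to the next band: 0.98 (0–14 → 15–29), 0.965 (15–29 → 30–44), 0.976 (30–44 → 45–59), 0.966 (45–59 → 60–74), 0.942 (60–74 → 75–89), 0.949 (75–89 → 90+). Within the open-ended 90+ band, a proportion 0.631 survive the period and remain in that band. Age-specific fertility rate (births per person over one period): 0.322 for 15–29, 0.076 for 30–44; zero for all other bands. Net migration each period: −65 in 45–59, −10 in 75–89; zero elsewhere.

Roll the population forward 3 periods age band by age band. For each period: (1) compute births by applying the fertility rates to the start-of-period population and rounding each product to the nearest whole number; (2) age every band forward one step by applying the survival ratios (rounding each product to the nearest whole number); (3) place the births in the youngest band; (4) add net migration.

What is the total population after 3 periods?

Period 1:
Births: 460 * 0.322 = 148  |  830 * 0.076 = 63 — total 211
15–29: 930 * 0.98 = 911
30–44: 460 * 0.965 = 444
45–59: 830 * 0.976 = 810
60–74: 1540 * 0.966 = 1488
75–89: 260 * 0.942 = 245
90+: 340 * 0.949 + 540 * 0.631 = 323 + 341 = 664
Net migration: 45–59 − 65 → 745; 75–89 − 10 → 235
End of period: [211, 911, 444, 745, 1488, 235, 664]
Period 2:
Births: 911 * 0.322 = 293  |  444 * 0.076 = 34 — total 327
15–29: 211 * 0.98 = 207
30–44: 911 * 0.965 = 879
45–59: 444 * 0.976 = 433
60–74: 745 * 0.966 = 720
75–89: 1488 * 0.942 = 1402
90+: 235 * 0.949 + 664 * 0.631 = 223 + 419 = 642
Net migration: 45–59 − 65 → 368; 75–89 − 10 → 1392
End of period: [327, 207, 879, 368, 720, 1392, 642]
Period 3:
Births: 207 * 0.322 = 67  |  879 * 0.076 = 67 — total 134
15–29: 327 * 0.98 = 320
30–44: 207 * 0.965 = 200
45–59: 879 * 0.976 = 858
60–74: 368 * 0.966 = 355
75–89: 720 * 0.942 = 678
90+: 1392 * 0.949 + 642 * 0.631 = 1321 + 405 = 1726
Net migration: 45–59 − 65 → 793; 75–89 − 10 → 668
End of period: [134, 320, 200, 793, 355, 668, 1726]
Total after period 3: 134 + 320 + 200 + 793 + 355 + 668 + 1726 = 4196

4196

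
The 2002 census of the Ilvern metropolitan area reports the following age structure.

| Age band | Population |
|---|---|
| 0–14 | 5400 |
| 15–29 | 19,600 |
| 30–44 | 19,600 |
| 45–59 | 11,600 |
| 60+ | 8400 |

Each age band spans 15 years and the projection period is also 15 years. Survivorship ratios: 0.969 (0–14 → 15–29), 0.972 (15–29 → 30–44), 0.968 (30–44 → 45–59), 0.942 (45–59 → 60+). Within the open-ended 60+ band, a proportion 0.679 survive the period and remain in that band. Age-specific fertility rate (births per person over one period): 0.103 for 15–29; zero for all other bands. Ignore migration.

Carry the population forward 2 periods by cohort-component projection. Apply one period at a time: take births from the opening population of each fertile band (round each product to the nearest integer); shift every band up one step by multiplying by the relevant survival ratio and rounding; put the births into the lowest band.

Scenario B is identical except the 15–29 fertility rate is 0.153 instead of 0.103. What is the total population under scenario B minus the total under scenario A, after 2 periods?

(Bands numbered youngest = 1 to oldest = 5.)
After projecting period 1:
Births: 19600 × 0.103 = 2019
Band 2: 5400 × 0.969 = 5233
Band 3: 19600 × 0.972 = 19051
Band 4: 19600 × 0.968 = 18973
Band 5: 11600 × 0.942 + 8400 × 0.679 = 10927 + 5704 = 16631
Population now: 0–14=2019, 15–29=5233, 30–44=19051, 45–59=18973, 60+=16631
After projecting period 2:
Births: 5233 × 0.103 = 539
Band 2: 2019 × 0.969 = 1956
Band 3: 5233 × 0.972 = 5086
Band 4: 19051 × 0.968 = 18441
Band 5: 18973 × 0.942 + 16631 × 0.679 = 17873 + 11292 = 29165
Population now: 0–14=539, 15–29=1956, 30–44=5086, 45–59=18441, 60+=29165
Scenario A total after 2 periods: 55187
Scenario B projection —
After projecting period 1:
Births: 19600 × 0.153 = 2999
Band 2: 5400 × 0.969 = 5233
Band 3: 19600 × 0.972 = 19051
Band 4: 19600 × 0.968 = 18973
Band 5: 11600 × 0.942 + 8400 × 0.679 = 10927 + 5704 = 16631
Population now: 0–14=2999, 15–29=5233, 30–44=19051, 45–59=18973, 60+=16631
After projecting period 2:
Births: 5233 × 0.153 = 801
Band 2: 2999 × 0.969 = 2906
Band 3: 5233 × 0.972 = 5086
Band 4: 19051 × 0.968 = 18441
Band 5: 18973 × 0.942 + 16631 × 0.679 = 17873 + 11292 = 29165
Population now: 0–14=801, 15–29=2906, 30–44=5086, 45–59=18441, 60+=29165
Scenario B total after 2 periods: 56399
Difference B − A = 56399 − 55187 = 1212

1212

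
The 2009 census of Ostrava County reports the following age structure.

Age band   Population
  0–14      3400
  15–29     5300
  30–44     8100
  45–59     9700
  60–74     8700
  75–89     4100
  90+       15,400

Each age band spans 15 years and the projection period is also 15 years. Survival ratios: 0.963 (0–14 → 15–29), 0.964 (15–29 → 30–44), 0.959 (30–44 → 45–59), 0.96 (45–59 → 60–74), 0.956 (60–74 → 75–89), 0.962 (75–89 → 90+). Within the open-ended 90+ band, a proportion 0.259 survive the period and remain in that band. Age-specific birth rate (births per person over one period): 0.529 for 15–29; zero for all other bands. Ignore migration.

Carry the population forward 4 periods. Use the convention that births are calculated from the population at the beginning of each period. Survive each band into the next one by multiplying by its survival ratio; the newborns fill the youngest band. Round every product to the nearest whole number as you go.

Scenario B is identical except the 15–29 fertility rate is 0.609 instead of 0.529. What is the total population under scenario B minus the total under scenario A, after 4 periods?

[period 1]
Births: 5300 * 0.529 = 2804
15–29: 3400 * 0.963 = 3274
30–44: 5300 * 0.964 = 5109
45–59: 8100 * 0.959 = 7768
60–74: 9700 * 0.96 = 9312
75–89: 8700 * 0.956 = 8317
90+: 4100 * 0.962 + 15400 * 0.259 = 3944 + 3989 = 7933
→ [2804, 3274, 5109, 7768, 9312, 8317, 7933]
[period 2]
Births: 3274 * 0.529 = 1732
15–29: 2804 * 0.963 = 2700
30–44: 3274 * 0.964 = 3156
45–59: 5109 * 0.959 = 4900
60–74: 7768 * 0.96 = 7457
75–89: 9312 * 0.956 = 8902
90+: 8317 * 0.962 + 7933 * 0.259 = 8001 + 2055 = 10056
→ [1732, 2700, 3156, 4900, 7457, 8902, 10056]
[period 3]
Births: 2700 * 0.529 = 1428
15–29: 1732 * 0.963 = 1668
30–44: 2700 * 0.964 = 2603
45–59: 3156 * 0.959 = 3027
60–74: 4900 * 0.96 = 4704
75–89: 7457 * 0.956 = 7129
90+: 8902 * 0.962 + 10056 * 0.259 = 8564 + 2605 = 11169
→ [1428, 1668, 2603, 3027, 4704, 7129, 11169]
[period 4]
Births: 1668 * 0.529 = 882
15–29: 1428 * 0.963 = 1375
30–44: 1668 * 0.964 = 1608
45–59: 2603 * 0.959 = 2496
60–74: 3027 * 0.96 = 2906
75–89: 4704 * 0.956 = 4497
90+: 7129 * 0.962 + 11169 * 0.259 = 6858 + 2893 = 9751
→ [882, 1375, 1608, 2496, 2906, 4497, 9751]
Scenario A total after 4 periods: 23515
Scenario B projection —
[period 1]
Births: 5300 * 0.609 = 3228
15–29: 3400 * 0.963 = 3274
30–44: 5300 * 0.964 = 5109
45–59: 8100 * 0.959 = 7768
60–74: 9700 * 0.96 = 9312
75–89: 8700 * 0.956 = 8317
90+: 4100 * 0.962 + 15400 * 0.259 = 3944 + 3989 = 7933
→ [3228, 3274, 5109, 7768, 9312, 8317, 7933]
[period 2]
Births: 3274 * 0.609 = 1994
15–29: 3228 * 0.963 = 3109
30–44: 3274 * 0.964 = 3156
45–59: 5109 * 0.959 = 4900
60–74: 7768 * 0.96 = 7457
75–89: 9312 * 0.956 = 8902
90+: 8317 * 0.962 + 7933 * 0.259 = 8001 + 2055 = 10056
→ [1994, 3109, 3156, 4900, 7457, 8902, 10056]
[period 3]
Births: 3109 * 0.609 = 1893
15–29: 1994 * 0.963 = 1920
30–44: 3109 * 0.964 = 2997
45–59: 3156 * 0.959 = 3027
60–74: 4900 * 0.96 = 4704
75–89: 7457 * 0.956 = 7129
90+: 8902 * 0.962 + 10056 * 0.259 = 8564 + 2605 = 11169
→ [1893, 1920, 2997, 3027, 4704, 7129, 11169]
[period 4]
Births: 1920 * 0.609 = 1169
15–29: 1893 * 0.963 = 1823
30–44: 1920 * 0.964 = 1851
45–59: 2997 * 0.959 = 2874
60–74: 3027 * 0.96 = 2906
75–89: 4704 * 0.956 = 4497
90+: 7129 * 0.962 + 11169 * 0.259 = 6858 + 2893 = 9751
→ [1169, 1823, 1851, 2874, 2906, 4497, 9751]
Scenario B total after 4 periods: 24871
Difference B − A = 24871 − 23515 = 1356

1356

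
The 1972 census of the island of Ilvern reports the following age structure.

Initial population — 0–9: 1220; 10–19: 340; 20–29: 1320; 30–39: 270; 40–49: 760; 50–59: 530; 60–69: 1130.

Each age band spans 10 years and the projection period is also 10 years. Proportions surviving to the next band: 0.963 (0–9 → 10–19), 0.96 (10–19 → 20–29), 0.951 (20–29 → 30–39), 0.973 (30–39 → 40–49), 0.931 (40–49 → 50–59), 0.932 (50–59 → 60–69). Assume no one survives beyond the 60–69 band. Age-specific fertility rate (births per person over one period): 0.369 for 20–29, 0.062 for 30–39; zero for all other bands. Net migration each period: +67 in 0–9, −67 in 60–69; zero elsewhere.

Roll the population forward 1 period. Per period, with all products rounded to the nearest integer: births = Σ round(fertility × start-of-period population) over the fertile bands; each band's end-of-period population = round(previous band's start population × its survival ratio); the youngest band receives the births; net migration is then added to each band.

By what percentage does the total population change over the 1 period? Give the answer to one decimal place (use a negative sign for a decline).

— Period 1 —
Births: 1320 × 0.369 = 487 ; 270 × 0.062 = 17 → total 504
10–19: 1220 × 0.963 = 1175
20–29: 340 × 0.96 = 326
30–39: 1320 × 0.951 = 1255
40–49: 270 × 0.973 = 263
50–59: 760 × 0.931 = 708
60–69: 530 × 0.932 = 494
Net migration: 0–9 + 67 → 571; 60–69 − 67 → 427
End of period: [571, 1175, 326, 1255, 263, 708, 427]
Total: 5570 → 4725; change = -845; percentage change = -15.2%

-15.2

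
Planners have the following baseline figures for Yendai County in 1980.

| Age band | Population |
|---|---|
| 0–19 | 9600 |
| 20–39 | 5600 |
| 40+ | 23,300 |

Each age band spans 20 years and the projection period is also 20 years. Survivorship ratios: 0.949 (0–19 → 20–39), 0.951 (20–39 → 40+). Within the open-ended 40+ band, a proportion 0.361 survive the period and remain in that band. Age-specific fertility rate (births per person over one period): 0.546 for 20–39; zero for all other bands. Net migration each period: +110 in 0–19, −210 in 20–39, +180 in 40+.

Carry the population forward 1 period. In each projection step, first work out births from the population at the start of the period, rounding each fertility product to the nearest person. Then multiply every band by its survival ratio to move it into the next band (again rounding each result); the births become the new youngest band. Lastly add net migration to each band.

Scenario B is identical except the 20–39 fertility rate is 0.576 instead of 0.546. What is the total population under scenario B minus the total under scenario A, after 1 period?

— Period 1 —
Births: 5600 × 0.546 = 3058
20–39: 9600 × 0.949 = 9110
40+: 5600 × 0.951 + 23300 × 0.361 = 5326 + 8411 = 13737
Net migration: 0–19 + 110 → 3168; 20–39 − 210 → 8900; 40+ + 180 → 13917
→ [3168, 8900, 13917]
Scenario A total after 1 period: 25985
Scenario B projection —
— Period 1 —
Births: 5600 × 0.576 = 3226
20–39: 9600 × 0.949 = 9110
40+: 5600 × 0.951 + 23300 × 0.361 = 5326 + 8411 = 13737
Net migration: 0–19 + 110 → 3336; 20–39 − 210 → 8900; 40+ + 180 → 13917
→ [3336, 8900, 13917]
Scenario B total after 1 period: 26153
Difference B − A = 26153 − 25985 = 168

168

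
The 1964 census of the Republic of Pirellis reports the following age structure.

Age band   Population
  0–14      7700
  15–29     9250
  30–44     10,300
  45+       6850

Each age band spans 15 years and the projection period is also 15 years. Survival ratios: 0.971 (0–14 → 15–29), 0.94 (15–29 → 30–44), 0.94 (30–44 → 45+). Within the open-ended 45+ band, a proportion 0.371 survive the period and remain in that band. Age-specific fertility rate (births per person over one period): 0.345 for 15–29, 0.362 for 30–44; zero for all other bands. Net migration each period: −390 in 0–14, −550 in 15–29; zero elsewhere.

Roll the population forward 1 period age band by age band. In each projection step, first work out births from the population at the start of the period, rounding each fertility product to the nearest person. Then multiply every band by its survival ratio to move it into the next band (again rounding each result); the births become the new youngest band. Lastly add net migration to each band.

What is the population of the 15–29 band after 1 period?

Numbering the groups 1..4 from youngest to oldest:
[period 1]
Births: 9250 * 0.345 = 3191  |  10300 * 0.362 = 3729 → total 6920
Group 2: 7700 * 0.971 = 7477
Group 3: 9250 * 0.94 = 8695
Group 4: 10300 * 0.94 + 6850 * 0.371 = 9682 + 2541 = 12223
Net migration: Group 1 − 390 → 6530; Group 2 − 550 → 6927
Population now: 0–14=6530, 15–29=6927, 30–44=8695, 45+=12223

6927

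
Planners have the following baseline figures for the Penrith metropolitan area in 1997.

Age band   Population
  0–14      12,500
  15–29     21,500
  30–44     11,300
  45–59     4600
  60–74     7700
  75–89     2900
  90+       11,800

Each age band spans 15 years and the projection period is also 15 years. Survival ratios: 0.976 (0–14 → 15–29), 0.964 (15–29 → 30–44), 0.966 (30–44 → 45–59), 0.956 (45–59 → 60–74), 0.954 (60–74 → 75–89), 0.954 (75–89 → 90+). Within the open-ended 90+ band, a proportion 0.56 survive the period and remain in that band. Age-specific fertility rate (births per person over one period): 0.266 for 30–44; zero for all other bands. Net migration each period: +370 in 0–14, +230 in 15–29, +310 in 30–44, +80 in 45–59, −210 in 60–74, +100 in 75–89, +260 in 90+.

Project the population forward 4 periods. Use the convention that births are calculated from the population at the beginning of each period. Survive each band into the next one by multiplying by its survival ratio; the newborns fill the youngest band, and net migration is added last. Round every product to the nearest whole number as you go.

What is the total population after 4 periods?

60737

[period 1]
Births: 11300 × 0.266 = 3006
15–29: 12500 × 0.976 = 12200
30–44: 21500 × 0.964 = 20726
45–59: 11300 × 0.966 = 10916
60–74: 4600 × 0.956 = 4398
75–89: 7700 × 0.954 = 7346
90+: 2900 × 0.954 + 11800 × 0.56 = 2767 + 6608 = 9375
Net migration: 0–14 + 370 → 3376; 15–29 + 230 → 12430; 30–44 + 310 → 21036; 45–59 + 80 → 10996; 60–74 − 210 → 4188; 75–89 + 100 → 7446; 90+ + 260 → 9635
→ [3376, 12430, 21036, 10996, 4188, 7446, 9635]
[period 2]
Births: 21036 × 0.266 = 5596
15–29: 3376 × 0.976 = 3295
30–44: 12430 × 0.964 = 11983
45–59: 21036 × 0.966 = 20321
60–74: 10996 × 0.956 = 10512
75–89: 4188 × 0.954 = 3995
90+: 7446 × 0.954 + 9635 × 0.56 = 7103 + 5396 = 12499
Net migration: 0–14 + 370 → 5966; 15–29 + 230 → 3525; 30–44 + 310 → 12293; 45–59 + 80 → 20401; 60–74 − 210 → 10302; 75–89 + 100 → 4095; 90+ + 260 → 12759
→ [5966, 3525, 12293, 20401, 10302, 4095, 12759]
[period 3]
Births: 12293 × 0.266 = 3270
15–29: 5966 × 0.976 = 5823
30–44: 3525 × 0.964 = 3398
45–59: 12293 × 0.966 = 11875
60–74: 20401 × 0.956 = 19503
75–89: 10302 × 0.954 = 9828
90+: 4095 × 0.954 + 12759 × 0.56 = 3907 + 7145 = 11052
Net migration: 0–14 + 370 → 3640; 15–29 + 230 → 6053; 30–44 + 310 → 3708; 45–59 + 80 → 11955; 60–74 − 210 → 19293; 75–89 + 100 → 9928; 90+ + 260 → 11312
→ [3640, 6053, 3708, 11955, 19293, 9928, 11312]
[period 4]
Births: 3708 × 0.266 = 986
15–29: 3640 × 0.976 = 3553
30–44: 6053 × 0.964 = 5835
45–59: 3708 × 0.966 = 3582
60–74: 11955 × 0.956 = 11429
75–89: 19293 × 0.954 = 18406
90+: 9928 × 0.954 + 11312 × 0.56 = 9471 + 6335 = 15806
Net migration: 0–14 + 370 → 1356; 15–29 + 230 → 3783; 30–44 + 310 → 6145; 45–59 + 80 → 3662; 60–74 − 210 → 11219; 75–89 + 100 → 18506; 90+ + 260 → 16066
→ [1356, 3783, 6145, 3662, 11219, 18506, 16066]
Total after period 4: 1356 + 3783 + 6145 + 3662 + 11219 + 18506 + 16066 = 60737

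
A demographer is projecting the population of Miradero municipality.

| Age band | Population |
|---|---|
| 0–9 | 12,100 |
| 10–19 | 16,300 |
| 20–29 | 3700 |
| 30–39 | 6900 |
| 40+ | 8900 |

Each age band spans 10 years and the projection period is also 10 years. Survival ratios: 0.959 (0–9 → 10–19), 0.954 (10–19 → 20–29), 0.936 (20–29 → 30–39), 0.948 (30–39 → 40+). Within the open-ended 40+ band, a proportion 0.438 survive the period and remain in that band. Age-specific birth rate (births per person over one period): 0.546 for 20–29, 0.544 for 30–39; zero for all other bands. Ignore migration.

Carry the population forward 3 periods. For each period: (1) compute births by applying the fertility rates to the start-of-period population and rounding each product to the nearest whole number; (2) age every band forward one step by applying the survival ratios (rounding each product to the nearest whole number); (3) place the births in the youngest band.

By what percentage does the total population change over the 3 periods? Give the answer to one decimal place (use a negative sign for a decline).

Period 1:
Births: 3700 × 0.546 = 2020  |  6900 × 0.544 = 3754 → total 5774
10–19: 12100 × 0.959 = 11604
20–29: 16300 × 0.954 = 15550
30–39: 3700 × 0.936 = 3463
40+: 6900 × 0.948 + 8900 × 0.438 = 6541 + 3898 = 10439
→ [5774, 11604, 15550, 3463, 10439]
Period 2:
Births: 15550 × 0.546 = 8490  |  3463 × 0.544 = 1884 → total 10374
10–19: 5774 × 0.959 = 5537
20–29: 11604 × 0.954 = 11070
30–39: 15550 × 0.936 = 14555
40+: 3463 × 0.948 + 10439 × 0.438 = 3283 + 4572 = 7855
→ [10374, 5537, 11070, 14555, 7855]
Period 3:
Births: 11070 × 0.546 = 6044  |  14555 × 0.544 = 7918 → total 13962
10–19: 10374 × 0.959 = 9949
20–29: 5537 × 0.954 = 5282
30–39: 11070 × 0.936 = 10362
40+: 14555 × 0.948 + 7855 × 0.438 = 13798 + 3440 = 17238
→ [13962, 9949, 5282, 10362, 17238]
Total: 47900 → 56793; change = 8893; percentage change = 18.6%

18.6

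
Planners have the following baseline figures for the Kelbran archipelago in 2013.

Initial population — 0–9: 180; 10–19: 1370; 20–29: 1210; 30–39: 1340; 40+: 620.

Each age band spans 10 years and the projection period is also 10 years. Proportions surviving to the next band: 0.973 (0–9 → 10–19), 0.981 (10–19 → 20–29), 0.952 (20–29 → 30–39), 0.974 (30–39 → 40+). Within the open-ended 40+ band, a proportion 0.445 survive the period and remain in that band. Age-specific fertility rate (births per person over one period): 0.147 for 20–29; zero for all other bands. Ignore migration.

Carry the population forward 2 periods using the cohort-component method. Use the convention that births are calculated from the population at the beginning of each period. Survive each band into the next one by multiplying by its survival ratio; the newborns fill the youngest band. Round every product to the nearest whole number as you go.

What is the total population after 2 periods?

3648

Period 1:
Births: 1210 × 0.147 = 178
10–19: 180 × 0.973 = 175
20–29: 1370 × 0.981 = 1344
30–39: 1210 × 0.952 = 1152
40+: 1340 × 0.974 + 620 × 0.445 = 1305 + 276 = 1581
End of period: [178, 175, 1344, 1152, 1581]
Period 2:
Births: 1344 × 0.147 = 198
10–19: 178 × 0.973 = 173
20–29: 175 × 0.981 = 172
30–39: 1344 × 0.952 = 1279
40+: 1152 × 0.974 + 1581 × 0.445 = 1122 + 704 = 1826
End of period: [198, 173, 172, 1279, 1826]
Total after period 2: 198 + 173 + 172 + 1279 + 1826 = 3648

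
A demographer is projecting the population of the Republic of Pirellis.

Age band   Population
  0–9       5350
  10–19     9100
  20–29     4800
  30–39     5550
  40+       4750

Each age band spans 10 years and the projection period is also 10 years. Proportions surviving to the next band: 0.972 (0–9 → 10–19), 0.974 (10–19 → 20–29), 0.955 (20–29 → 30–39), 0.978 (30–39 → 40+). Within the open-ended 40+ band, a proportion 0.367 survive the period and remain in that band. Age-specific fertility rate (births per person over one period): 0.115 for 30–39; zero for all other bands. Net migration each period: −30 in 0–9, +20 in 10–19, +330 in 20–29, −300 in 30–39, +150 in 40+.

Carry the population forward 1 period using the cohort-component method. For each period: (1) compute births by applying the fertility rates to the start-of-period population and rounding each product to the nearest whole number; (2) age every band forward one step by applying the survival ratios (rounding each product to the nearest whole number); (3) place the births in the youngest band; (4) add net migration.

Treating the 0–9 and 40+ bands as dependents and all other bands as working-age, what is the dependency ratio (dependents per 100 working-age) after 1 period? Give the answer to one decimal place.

— Period 1 —
Births: 5550 × 0.115 = 638
10–19: 5350 × 0.972 = 5200
20–29: 9100 × 0.974 = 8863
30–39: 4800 × 0.955 = 4584
40+: 5550 × 0.978 + 4750 × 0.367 = 5428 + 1743 = 7171
Net migration: 0–9 − 30 → 608; 10–19 + 20 → 5220; 20–29 + 330 → 9193; 30–39 − 300 → 4284; 40+ + 150 → 7321
Giving 608 / 5220 / 9193 / 4284 / 7321.
Dependents (band 0–9 + band 40+) = 608 + 7321 = 7929; working-age = 18697; ratio = 7929/18697 × 100 = 42.4

42.4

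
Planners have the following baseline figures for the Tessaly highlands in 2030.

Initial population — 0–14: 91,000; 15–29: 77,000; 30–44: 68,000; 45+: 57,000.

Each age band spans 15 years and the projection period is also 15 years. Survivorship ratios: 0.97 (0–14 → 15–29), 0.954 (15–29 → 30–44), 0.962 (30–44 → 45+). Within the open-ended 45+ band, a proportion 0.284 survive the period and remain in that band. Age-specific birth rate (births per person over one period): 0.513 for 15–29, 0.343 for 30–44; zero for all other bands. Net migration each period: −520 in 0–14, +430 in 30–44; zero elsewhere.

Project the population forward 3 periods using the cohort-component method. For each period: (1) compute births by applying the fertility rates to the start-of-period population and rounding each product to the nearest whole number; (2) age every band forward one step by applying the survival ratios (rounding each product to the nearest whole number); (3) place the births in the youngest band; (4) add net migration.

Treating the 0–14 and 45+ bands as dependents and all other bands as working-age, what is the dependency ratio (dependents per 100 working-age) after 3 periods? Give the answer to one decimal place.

133.0

Call the groups 1 to 4, youngest first.
[period 1]
Births: 77000 * 0.513 = 39501  |  68000 * 0.343 = 23324 → 62825
Group 2: 91000 * 0.97 = 88270
Group 3: 77000 * 0.954 = 73458
Group 4: 68000 * 0.962 + 57000 * 0.284 = 65416 + 16188 = 81604
Net migration: Group 1 − 520 → 62305; Group 3 + 430 → 73888
Giving 62305 / 88270 / 73888 / 81604.
[period 2]
Births: 88270 * 0.513 = 45283  |  73888 * 0.343 = 25344 → 70627
Group 2: 62305 * 0.97 = 60436
Group 3: 88270 * 0.954 = 84210
Group 4: 73888 * 0.962 + 81604 * 0.284 = 71080 + 23176 = 94256
Net migration: Group 1 − 520 → 70107; Group 3 + 430 → 84640
Giving 70107 / 60436 / 84640 / 94256.
[period 3]
Births: 60436 * 0.513 = 31004  |  84640 * 0.343 = 29032 → 60036
Group 2: 70107 * 0.97 = 68004
Group 3: 60436 * 0.954 = 57656
Group 4: 84640 * 0.962 + 94256 * 0.284 = 81424 + 26769 = 108193
Net migration: Group 1 − 520 → 59516; Group 3 + 430 → 58086
Giving 59516 / 68004 / 58086 / 108193.
Dependents (band 0–14 + band 45+) = 59516 + 108193 = 167709; working-age = 126090; ratio = 167709/126090 × 100 = 133.0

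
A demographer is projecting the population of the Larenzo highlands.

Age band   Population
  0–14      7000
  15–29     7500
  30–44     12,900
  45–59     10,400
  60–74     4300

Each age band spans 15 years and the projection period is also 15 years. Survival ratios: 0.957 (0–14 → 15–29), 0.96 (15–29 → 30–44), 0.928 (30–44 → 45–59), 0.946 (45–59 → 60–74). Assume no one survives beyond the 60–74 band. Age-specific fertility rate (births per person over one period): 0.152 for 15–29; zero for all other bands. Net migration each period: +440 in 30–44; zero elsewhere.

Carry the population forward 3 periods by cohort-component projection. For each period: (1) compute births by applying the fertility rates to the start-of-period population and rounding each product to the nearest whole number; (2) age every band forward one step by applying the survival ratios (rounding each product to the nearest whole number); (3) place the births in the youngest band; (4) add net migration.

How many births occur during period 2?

(Groups numbered youngest = 1 to oldest = 5.)
Period 1:
Births: 7500 * 0.152 = 1140
Group 2: 7000 * 0.957 = 6699
Group 3: 7500 * 0.96 = 7200
Group 4: 12900 * 0.928 = 11971
Group 5: 10400 * 0.946 = 9838
Net migration: Group 3 + 440 → 7640
Population now: 0–14=1140, 15–29=6699, 30–44=7640, 45–59=11971, 60–74=9838
Period 2:
Births: 6699 * 0.152 = 1018
Group 2: 1140 * 0.957 = 1091
Group 3: 6699 * 0.96 = 6431
Group 4: 7640 * 0.928 = 7090
Group 5: 11971 * 0.946 = 11325
Net migration: Group 3 + 440 → 6871
Population now: 0–14=1018, 15–29=1091, 30–44=6871, 45–59=7090, 60–74=11325

1018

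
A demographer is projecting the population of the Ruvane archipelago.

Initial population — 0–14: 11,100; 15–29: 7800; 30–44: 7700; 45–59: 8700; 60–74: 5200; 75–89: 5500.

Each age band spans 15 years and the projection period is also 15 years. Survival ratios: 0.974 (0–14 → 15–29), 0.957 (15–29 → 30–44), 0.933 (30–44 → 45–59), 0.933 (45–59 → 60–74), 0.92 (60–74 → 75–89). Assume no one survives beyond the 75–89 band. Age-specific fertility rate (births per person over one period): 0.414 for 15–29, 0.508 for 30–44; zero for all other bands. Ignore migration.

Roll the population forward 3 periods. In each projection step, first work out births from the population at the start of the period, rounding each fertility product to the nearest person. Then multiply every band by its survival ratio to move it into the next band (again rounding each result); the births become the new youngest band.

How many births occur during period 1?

Call the groups 1 to 6, youngest first.
Period 1.
Births: 7800 × 0.414 = 3229 ; 7700 × 0.508 = 3912 — total 7141
Group 2: 11100 × 0.974 = 10811
Group 3: 7800 × 0.957 = 7465
Group 4: 7700 × 0.933 = 7184
Group 5: 8700 × 0.933 = 8117
Group 6: 5200 × 0.92 = 4784
→ [7141, 10811, 7465, 7184, 8117, 4784]

7141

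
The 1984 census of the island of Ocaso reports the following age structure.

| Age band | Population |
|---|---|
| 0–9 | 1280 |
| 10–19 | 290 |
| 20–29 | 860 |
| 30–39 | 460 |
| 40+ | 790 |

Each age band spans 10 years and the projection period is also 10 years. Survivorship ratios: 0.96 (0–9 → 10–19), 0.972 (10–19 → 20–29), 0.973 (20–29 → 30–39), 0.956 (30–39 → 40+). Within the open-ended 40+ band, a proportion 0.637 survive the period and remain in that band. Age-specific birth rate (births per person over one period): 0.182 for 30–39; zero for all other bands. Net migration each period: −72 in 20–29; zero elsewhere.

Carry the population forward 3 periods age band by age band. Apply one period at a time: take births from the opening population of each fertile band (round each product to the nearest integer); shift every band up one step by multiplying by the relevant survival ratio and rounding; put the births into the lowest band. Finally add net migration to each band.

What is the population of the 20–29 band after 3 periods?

7

— Period 1 —
Births: 460 × 0.182 = 84
10–19: 1280 × 0.96 = 1229
20–29: 290 × 0.972 = 282
30–39: 860 × 0.973 = 837
40+: 460 × 0.956 + 790 × 0.637 = 440 + 503 = 943
Net migration: 20–29 − 72 → 210
→ [84, 1229, 210, 837, 943]
— Period 2 —
Births: 837 × 0.182 = 152
10–19: 84 × 0.96 = 81
20–29: 1229 × 0.972 = 1195
30–39: 210 × 0.973 = 204
40+: 837 × 0.956 + 943 × 0.637 = 800 + 601 = 1401
Net migration: 20–29 − 72 → 1123
→ [152, 81, 1123, 204, 1401]
— Period 3 —
Births: 204 × 0.182 = 37
10–19: 152 × 0.96 = 146
20–29: 81 × 0.972 = 79
30–39: 1123 × 0.973 = 1093
40+: 204 × 0.956 + 1401 × 0.637 = 195 + 892 = 1087
Net migration: 20–29 − 72 → 7
→ [37, 146, 7, 1093, 1087]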